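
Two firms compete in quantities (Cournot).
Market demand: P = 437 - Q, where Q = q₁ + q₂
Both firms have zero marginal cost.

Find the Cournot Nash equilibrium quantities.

q₁* = q₂* = 145.67; P* = 145.67

Work:
Profit: π_i = P·q_i = (a - q_i - q_j)·q_i
FOC: ∂π_i/∂q_i = a - 2q_i - q_j = 0
Reaction function: q_i = (437 - q_j)/2
Symmetry: q* = 437/3 = 145.67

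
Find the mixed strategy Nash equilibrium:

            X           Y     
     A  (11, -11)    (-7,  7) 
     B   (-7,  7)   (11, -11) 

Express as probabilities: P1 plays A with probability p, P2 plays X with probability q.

p = 0.5, q = 0.5

Work:
Find probabilities that make opponent indifferent:
P2 chooses q to make P1 indifferent between A and B
P1 chooses p to make P2 indifferent between X and Y
Mixed NE: P1 plays (A: 0.5, B: 0.5), P2 plays (X: 0.5, Y: 0.5)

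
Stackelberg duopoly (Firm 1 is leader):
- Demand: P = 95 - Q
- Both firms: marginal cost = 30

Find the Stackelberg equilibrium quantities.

q₁* (leader) = 32.5, q₂* (follower) = 16.25

Work:
Follower's reaction: q₂ = (a - c - q₁)/2
Leader substitutes: π₁ = q₁·(a - q₁ - (a-c-q₁)/2 - c)
FOC: q₁* = (95 - 30)/2 = 32.50
Then: q₂* = (95 - 30 - 32.5)/2 = 16.25
Leader has first-mover advantage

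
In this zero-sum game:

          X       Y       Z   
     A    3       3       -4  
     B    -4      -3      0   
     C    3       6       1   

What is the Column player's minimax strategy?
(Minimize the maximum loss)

Column should play Z, value = 1

Work:
Column player minimizes Row's maximum payoff:
Column X: max payoff to Row = 3
Column Y: max payoff to Row = 6
Column Z: max payoff to Row = 1
Minimum is 1, achieved by column Z.
Minimax strategy: Z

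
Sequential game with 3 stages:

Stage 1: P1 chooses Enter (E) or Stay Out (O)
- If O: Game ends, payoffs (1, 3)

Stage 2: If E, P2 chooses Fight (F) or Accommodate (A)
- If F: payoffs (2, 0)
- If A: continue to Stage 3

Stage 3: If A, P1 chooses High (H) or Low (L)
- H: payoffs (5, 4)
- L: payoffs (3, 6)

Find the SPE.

SPE: (E, A, H); Outcome (5, 4)

Work:
Stage 3: P1 chooses H (5 vs 3)
Stage 2: P2: F->0, A->4 (anticipating H). Choose A
Stage 1: P1: O->1, E->5 (anticipating A, H). Choose E
SPE path: E -> A -> H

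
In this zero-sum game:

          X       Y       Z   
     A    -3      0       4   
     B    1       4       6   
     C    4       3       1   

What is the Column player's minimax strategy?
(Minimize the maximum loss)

Column should play X or Y (all achieve the minimum), value = 4

Work:
Column player minimizes Row's maximum payoff:
Column X: max payoff to Row = 4
Column Y: max payoff to Row = 4
Column Z: max payoff to Row = 6
Minimum is 4, achieved by columns X, Y (tied).
Each of X or Y is a minimax strategy.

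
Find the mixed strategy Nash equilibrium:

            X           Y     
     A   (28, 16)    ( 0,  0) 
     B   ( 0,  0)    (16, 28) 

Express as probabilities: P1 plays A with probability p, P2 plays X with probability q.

p = 0.6364, q = 0.3636

Work:
Find probabilities that make opponent indifferent:
P2 chooses q to make P1 indifferent between A and B
P1 chooses p to make P2 indifferent between X and Y
Mixed NE: P1 plays (A: 0.6364, B: 0.3636), P2 plays (X: 0.3636, Y: 0.6364)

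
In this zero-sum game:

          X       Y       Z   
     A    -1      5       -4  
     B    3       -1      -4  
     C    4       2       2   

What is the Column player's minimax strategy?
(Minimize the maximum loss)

Column should play Z, value = 2

Work:
Column player minimizes Row's maximum payoff:
Column X: max payoff to Row = 4
Column Y: max payoff to Row = 5
Column Z: max payoff to Row = 2
Minimum is 2, achieved by column Z.
Minimax strategy: Z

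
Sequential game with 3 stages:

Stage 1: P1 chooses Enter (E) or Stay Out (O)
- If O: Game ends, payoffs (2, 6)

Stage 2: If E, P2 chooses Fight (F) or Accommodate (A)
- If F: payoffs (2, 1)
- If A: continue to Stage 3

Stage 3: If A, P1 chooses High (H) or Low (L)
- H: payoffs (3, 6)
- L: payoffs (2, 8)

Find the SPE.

SPE: (E, A, H); Outcome (3, 6)

Work:
Stage 3: P1 chooses H (3 vs 2)
Stage 2: P2: F->1, A->6 (anticipating H). Choose A
Stage 1: P1: O->2, E->3 (anticipating A, H). Choose E
SPE path: E -> A -> H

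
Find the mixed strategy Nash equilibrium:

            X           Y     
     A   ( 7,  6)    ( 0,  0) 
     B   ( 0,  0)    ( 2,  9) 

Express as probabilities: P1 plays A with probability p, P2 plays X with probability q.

p = 0.6, q = 0.2222

Work:
Find probabilities that make opponent indifferent:
P2 chooses q to make P1 indifferent between A and B
P1 chooses p to make P2 indifferent between X and Y
Mixed NE: P1 plays (A: 0.6, B: 0.4), P2 plays (X: 0.2222, Y: 0.7778)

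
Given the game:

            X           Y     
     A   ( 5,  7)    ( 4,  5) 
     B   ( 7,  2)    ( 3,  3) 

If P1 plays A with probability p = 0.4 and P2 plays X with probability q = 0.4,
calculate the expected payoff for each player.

E[P1] = 4.52, E[P2] = 3.88

Work:
E[P1] = p·q·π₁(A,X) + p·(1-q)·π₁(A,Y) + (1-p)·q·π₁(B,X) + (1-p)·(1-q)·π₁(B,Y)
= 0.4·0.4·5 + 0.4·0.6·4 + 0.6·0.4·7 + 0.6·0.6·3
= 4.52

E[P2] = 3.88 (similar calculation)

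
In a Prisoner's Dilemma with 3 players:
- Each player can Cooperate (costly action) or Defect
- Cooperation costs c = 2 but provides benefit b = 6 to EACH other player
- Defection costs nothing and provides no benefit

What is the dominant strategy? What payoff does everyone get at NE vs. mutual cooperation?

Dominant: Defect; NE payoff = 0; Coop payoff = 10

Work:
Defect dominates (saves cost c = 2, benefit to others is external)
NE: All defect → everyone gets 0
If all cooperate: each receives (2)×6 - 2 = 10
Social dilemma: 10 > 0 but NE gives 0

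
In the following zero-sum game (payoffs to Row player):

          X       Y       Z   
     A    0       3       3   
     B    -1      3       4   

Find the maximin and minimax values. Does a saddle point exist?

Maximin = 0, Minimax = 0, Saddle: True

Work:
Row minimums: [0, -1] → maximin = 0
Column maximums: [0, 3, 4] → minimax = 0
Saddle point exists! Game value = 0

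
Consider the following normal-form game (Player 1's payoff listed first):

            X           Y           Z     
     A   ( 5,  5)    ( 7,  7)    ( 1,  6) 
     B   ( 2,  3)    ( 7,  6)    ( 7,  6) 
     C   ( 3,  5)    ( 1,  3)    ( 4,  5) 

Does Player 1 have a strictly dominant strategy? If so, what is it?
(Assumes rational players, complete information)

No strictly dominant strategy exists for Player 1

Work:
A strategy strictly dominates another if it gives a strictly higher payoff against every opponent action. Compare each pair of P1's strategies column-by-column:
  A vs B: [5 vs 2, 7 vs 7, 1 vs 7] → A does not strictly dominate B (column Y: 7 ≤ 7)
  A vs C: [5 vs 3, 7 vs 1, 1 vs 4] → A does not strictly dominate C (column Z: 1 ≤ 4)
  B vs A: [2 vs 5, 7 vs 7, 7 vs 1] → B does not strictly dominate A (column X: 2 ≤ 5)
  B vs C: [2 vs 3, 7 vs 1, 7 vs 4] → B does not strictly dominate C (column X: 2 ≤ 3)
  C vs A: [3 vs 5, 1 vs 7, 4 vs 1] → C does not strictly dominate A (column X: 3 ≤ 5)
  C vs B: [3 vs 2, 1 vs 7, 4 vs 7] → C does not strictly dominate B (column Y: 1 ≤ 7)
No single strategy strictly dominates all others → no strictly dominant strategy.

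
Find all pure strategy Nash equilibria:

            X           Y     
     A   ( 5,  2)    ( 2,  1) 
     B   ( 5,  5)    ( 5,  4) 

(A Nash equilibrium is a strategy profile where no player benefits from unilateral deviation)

Nash equilibrium: (A, X), (B, X)

Work:
Best responses:
  P1 vs X: payoffs [5, 5] → best response A/B (payoff 5)
  P1 vs Y: payoffs [2, 5] → best response B (payoff 5)
  P2 vs A: payoffs [2, 1] → best response X (payoff 2)
  P2 vs B: payoffs [5, 4] → best response X (payoff 5)
Mutual best responses: (A,X), (B,X) → Nash equilibria.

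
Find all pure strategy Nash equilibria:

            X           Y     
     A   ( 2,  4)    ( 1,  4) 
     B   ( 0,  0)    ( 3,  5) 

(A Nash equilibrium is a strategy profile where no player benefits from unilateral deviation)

Nash equilibrium: (A, X), (B, Y)

Work:
Best responses:
  P1 vs X: payoffs [2, 0] → best response A (payoff 2)
  P1 vs Y: payoffs [1, 3] → best response B (payoff 3)
  P2 vs A: payoffs [4, 4] → best response X/Y (payoff 4)
  P2 vs B: payoffs [0, 5] → best response Y (payoff 5)
Mutual best responses: (A,X), (B,Y) → Nash equilibria.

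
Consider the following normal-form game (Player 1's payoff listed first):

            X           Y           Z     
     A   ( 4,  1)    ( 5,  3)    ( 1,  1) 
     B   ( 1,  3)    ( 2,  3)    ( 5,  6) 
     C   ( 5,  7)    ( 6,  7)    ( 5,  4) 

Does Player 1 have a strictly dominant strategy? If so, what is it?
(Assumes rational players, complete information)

No strictly dominant strategy exists for Player 1

Work:
A strategy strictly dominates another if it gives a strictly higher payoff against every opponent action. Compare each pair of P1's strategies column-by-column:
  A vs B: [4 vs 1, 5 vs 2, 1 vs 5] → A does not strictly dominate B (column Z: 1 ≤ 5)
  A vs C: [4 vs 5, 5 vs 6, 1 vs 5] → A does not strictly dominate C (column X: 4 ≤ 5)
  B vs A: [1 vs 4, 2 vs 5, 5 vs 1] → B does not strictly dominate A (column X: 1 ≤ 4)
  B vs C: [1 vs 5, 2 vs 6, 5 vs 5] → B does not strictly dominate C (column X: 1 ≤ 5)
  C vs A: [5 vs 4, 6 vs 5, 5 vs 1] → C strictly dominates A
  C vs B: [5 vs 1, 6 vs 2, 5 vs 5] → C does not strictly dominate B (column Z: 5 ≤ 5)
No single strategy strictly dominates all others → no strictly dominant strategy.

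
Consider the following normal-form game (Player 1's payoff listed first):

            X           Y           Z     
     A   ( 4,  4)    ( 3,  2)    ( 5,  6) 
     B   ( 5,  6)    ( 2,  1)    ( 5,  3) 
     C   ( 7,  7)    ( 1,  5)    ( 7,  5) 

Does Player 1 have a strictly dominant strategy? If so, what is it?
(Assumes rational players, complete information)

No strictly dominant strategy exists for Player 1

Work:
A strategy strictly dominates another if it gives a strictly higher payoff against every opponent action. Compare each pair of P1's strategies column-by-column:
  A vs B: [4 vs 5, 3 vs 2, 5 vs 5] → A does not strictly dominate B (column X: 4 ≤ 5)
  A vs C: [4 vs 7, 3 vs 1, 5 vs 7] → A does not strictly dominate C (column X: 4 ≤ 7)
  B vs A: [5 vs 4, 2 vs 3, 5 vs 5] → B does not strictly dominate A (column Y: 2 ≤ 3)
  B vs C: [5 vs 7, 2 vs 1, 5 vs 7] → B does not strictly dominate C (column X: 5 ≤ 7)
  C vs A: [7 vs 4, 1 vs 3, 7 vs 5] → C does not strictly dominate A (column Y: 1 ≤ 3)
  C vs B: [7 vs 5, 1 vs 2, 7 vs 5] → C does not strictly dominate B (column Y: 1 ≤ 2)
No single strategy strictly dominates all others → no strictly dominant strategy.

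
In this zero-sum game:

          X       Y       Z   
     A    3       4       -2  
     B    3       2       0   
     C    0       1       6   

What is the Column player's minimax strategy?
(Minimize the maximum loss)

Column should play X, value = 3

Work:
Column player minimizes Row's maximum payoff:
Column X: max payoff to Row = 3
Column Y: max payoff to Row = 4
Column Z: max payoff to Row = 6
Minimum is 3, achieved by column X.
Minimax strategy: X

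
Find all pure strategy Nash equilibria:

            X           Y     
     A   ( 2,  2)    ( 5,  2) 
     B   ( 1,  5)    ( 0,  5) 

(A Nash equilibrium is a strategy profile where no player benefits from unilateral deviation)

Nash equilibrium: (A, X), (A, Y)

Work:
Best responses:
  P1 vs X: payoffs [2, 1] → best response A (payoff 2)
  P1 vs Y: payoffs [5, 0] → best response A (payoff 5)
  P2 vs A: payoffs [2, 2] → best response X/Y (payoff 2)
  P2 vs B: payoffs [5, 5] → best response X/Y (payoff 5)
Mutual best responses: (A,X), (A,Y) → Nash equilibria.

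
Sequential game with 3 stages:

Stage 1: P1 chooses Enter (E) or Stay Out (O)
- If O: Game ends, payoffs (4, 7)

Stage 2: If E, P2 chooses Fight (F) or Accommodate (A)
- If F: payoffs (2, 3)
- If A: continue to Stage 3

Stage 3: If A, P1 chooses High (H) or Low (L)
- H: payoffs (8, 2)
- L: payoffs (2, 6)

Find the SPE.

SPE: (O, F, H); Outcome (4, 7)

Work:
Stage 3: P1 chooses H (8 vs 2)
Stage 2: P2: F->3, A->2 (anticipating H). Choose F
Stage 1: P1: O->4, E->2 (anticipating F, H). Choose O
SPE path: O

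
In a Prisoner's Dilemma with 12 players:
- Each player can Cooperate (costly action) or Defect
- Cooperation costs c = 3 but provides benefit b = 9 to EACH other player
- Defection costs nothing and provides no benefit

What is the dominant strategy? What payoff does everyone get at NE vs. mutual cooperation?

Dominant: Defect; NE payoff = 0; Coop payoff = 96

Work:
Defect dominates (saves cost c = 3, benefit to others is external)
NE: All defect → everyone gets 0
If all cooperate: each receives (11)×9 - 3 = 96
Social dilemma: 96 > 0 but NE gives 0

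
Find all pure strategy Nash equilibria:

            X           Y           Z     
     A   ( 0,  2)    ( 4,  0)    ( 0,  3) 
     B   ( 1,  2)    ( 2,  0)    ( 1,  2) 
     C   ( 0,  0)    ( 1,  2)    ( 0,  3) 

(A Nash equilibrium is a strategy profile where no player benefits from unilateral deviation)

Nash equilibrium: (B, X), (B, Z)

Work:
Best responses:
  P1 vs X: payoffs [0, 1, 0] → best response B (payoff 1)
  P1 vs Y: payoffs [4, 2, 1] → best response A (payoff 4)
  P1 vs Z: payoffs [0, 1, 0] → best response B (payoff 1)
  P2 vs A: payoffs [2, 0, 3] → best response Z (payoff 3)
  P2 vs B: payoffs [2, 0, 2] → best response X/Z (payoff 2)
  P2 vs C: payoffs [0, 2, 3] → best response Z (payoff 3)
Mutual best responses: (B,X), (B,Z) → Nash equilibria.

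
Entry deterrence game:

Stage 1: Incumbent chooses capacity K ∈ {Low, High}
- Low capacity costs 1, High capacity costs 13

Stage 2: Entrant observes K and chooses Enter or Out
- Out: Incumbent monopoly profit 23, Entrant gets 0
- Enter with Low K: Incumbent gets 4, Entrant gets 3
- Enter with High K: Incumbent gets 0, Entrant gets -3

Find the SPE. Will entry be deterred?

SPE: (High, Enter|Low, Out|High); Entry deterred. Incumbent net profit = 10

Work:
After Low K: Entrant enters (3 > 0)
After High K: Entrant stays out (-3 < 0)
Incumbent: Low → 4−1=3, High → 23−13=10
Incumbent chooses High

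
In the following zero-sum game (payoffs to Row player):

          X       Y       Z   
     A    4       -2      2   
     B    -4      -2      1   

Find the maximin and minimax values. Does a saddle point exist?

Maximin = -2, Minimax = -2, Saddle: True

Work:
Row minimums: [-2, -4] → maximin = -2
Column maximums: [4, -2, 2] → minimax = -2
Saddle point exists! Game value = -2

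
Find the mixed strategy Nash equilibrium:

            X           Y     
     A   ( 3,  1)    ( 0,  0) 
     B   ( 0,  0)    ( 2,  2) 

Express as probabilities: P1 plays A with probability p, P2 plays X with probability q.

p = 0.6667, q = 0.4

Work:
Find probabilities that make opponent indifferent:
P2 chooses q to make P1 indifferent between A and B
P1 chooses p to make P2 indifferent between X and Y
Mixed NE: P1 plays (A: 0.6667, B: 0.3333), P2 plays (X: 0.4, Y: 0.6)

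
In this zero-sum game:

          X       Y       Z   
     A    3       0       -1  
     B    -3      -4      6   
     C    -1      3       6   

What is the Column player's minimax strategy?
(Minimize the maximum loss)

Column should play X or Y (all achieve the minimum), value = 3

Work:
Column player minimizes Row's maximum payoff:
Column X: max payoff to Row = 3
Column Y: max payoff to Row = 3
Column Z: max payoff to Row = 6
Minimum is 3, achieved by columns X, Y (tied).
Each of X or Y is a minimax strategy.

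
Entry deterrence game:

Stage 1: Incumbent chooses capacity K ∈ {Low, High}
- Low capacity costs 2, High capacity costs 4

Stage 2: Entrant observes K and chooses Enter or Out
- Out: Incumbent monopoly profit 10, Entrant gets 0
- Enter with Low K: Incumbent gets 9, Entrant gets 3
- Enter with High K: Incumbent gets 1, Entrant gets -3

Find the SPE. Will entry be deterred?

SPE: (Low, Enter|Low, Out|High); Entry not deterred. Incumbent net profit = 7, Entrant gets 3

Work:
After Low K: Entrant enters (3 > 0)
After High K: Entrant stays out (-3 < 0)
Incumbent: Low → 9−2=7, High → 10−4=6
Incumbent chooses Low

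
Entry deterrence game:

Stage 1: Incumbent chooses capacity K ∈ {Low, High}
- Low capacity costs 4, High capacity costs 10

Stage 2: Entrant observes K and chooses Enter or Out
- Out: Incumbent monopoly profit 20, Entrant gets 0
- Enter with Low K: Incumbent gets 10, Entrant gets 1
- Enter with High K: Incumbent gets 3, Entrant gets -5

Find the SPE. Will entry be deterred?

SPE: (High, Enter|Low, Out|High); Entry deterred. Incumbent net profit = 10

Work:
After Low K: Entrant enters (1 > 0)
After High K: Entrant stays out (-5 < 0)
Incumbent: Low → 10−4=6, High → 20−10=10
Incumbent chooses High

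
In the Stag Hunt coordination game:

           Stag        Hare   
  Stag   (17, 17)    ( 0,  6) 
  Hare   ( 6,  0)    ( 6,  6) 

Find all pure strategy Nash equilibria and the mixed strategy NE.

Pure NE: (Stag, Stag) and (Hare, Hare); Mixed NE: p = 0.3529, q = 0.3529

Work:
Check pure NE:
(Stag, Stag): (17, 17) - no unilateral deviation beneficial
(Hare, Hare): (6, 6) - no unilateral deviation beneficial
Mixed NE: P1 plays Stag with p = 0.3529, P2 plays Stag with q = 0.3529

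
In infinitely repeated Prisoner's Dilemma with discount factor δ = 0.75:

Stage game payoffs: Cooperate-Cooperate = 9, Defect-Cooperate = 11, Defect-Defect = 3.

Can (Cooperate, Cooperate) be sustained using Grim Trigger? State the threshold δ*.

δ* = 0.25; since δ = 0.75 ≥ 0.25, cooperation can be sustained

Work:
For Grim Trigger:
Cooperate forever: 9/(1-δ)
Defect then punished: 11 + 3·δ/(1-δ)
Need: 9/(1-δ) ≥ 11 + 3·δ/(1-δ)
Solving: δ ≥ (T-R)/(T-P) = (11-9)/(11-3) = 0.25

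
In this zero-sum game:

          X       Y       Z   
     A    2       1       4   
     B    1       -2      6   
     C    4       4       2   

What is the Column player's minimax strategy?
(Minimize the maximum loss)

Column should play X or Y (all achieve the minimum), value = 4

Work:
Column player minimizes Row's maximum payoff:
Column X: max payoff to Row = 4
Column Y: max payoff to Row = 4
Column Z: max payoff to Row = 6
Minimum is 4, achieved by columns X, Y (tied).
Each of X or Y is a minimax strategy.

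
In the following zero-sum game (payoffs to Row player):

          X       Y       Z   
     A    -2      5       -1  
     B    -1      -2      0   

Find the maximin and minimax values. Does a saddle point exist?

Maximin = -2, Minimax = -1, Saddle: False

Work:
Row minimums: [-2, -2] → maximin = -2
Column maximums: [-1, 5, 0] → minimax = -1
No saddle point (maximin ≠ minimax). Mixed strategy needed.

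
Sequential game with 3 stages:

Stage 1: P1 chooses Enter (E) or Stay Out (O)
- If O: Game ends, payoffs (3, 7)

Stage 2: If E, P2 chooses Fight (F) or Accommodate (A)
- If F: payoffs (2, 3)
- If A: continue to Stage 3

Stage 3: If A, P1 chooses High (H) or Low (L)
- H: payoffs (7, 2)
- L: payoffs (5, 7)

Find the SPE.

SPE: (O, F, H); Outcome (3, 7)

Work:
Stage 3: P1 chooses H (7 vs 5)
Stage 2: P2: F->3, A->2 (anticipating H). Choose F
Stage 1: P1: O->3, E->2 (anticipating F, H). Choose O
SPE path: O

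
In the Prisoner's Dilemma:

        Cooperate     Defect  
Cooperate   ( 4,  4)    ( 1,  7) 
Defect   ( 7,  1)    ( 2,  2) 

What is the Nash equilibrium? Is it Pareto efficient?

(Defect, Defect) is NE; not Pareto efficient

Work:
Defect dominates Cooperate for both players:
If P2 cooperates: Defect (7) > Cooperate (4)
If P2 defects: Defect (2) > Cooperate (1)
NE: (Defect, Defect) with payoff (2, 2)
But (Cooperate, Cooperate) = (4, 4) Pareto dominates (2, 2)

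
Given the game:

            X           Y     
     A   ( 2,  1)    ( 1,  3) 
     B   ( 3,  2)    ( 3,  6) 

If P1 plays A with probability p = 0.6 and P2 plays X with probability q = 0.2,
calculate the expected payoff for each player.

E[P1] = 1.92, E[P2] = 3.64

Work:
E[P1] = p·q·π₁(A,X) + p·(1-q)·π₁(A,Y) + (1-p)·q·π₁(B,X) + (1-p)·(1-q)·π₁(B,Y)
= 0.6·0.2·2 + 0.6·0.8·1 + 0.4·0.2·3 + 0.4·0.8·3
= 1.92

E[P2] = 3.64 (similar calculation)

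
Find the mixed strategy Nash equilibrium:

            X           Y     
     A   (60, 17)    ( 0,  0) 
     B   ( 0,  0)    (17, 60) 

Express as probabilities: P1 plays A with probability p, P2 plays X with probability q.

p = 0.7792, q = 0.2208

Work:
Find probabilities that make opponent indifferent:
P2 chooses q to make P1 indifferent between A and B
P1 chooses p to make P2 indifferent between X and Y
Mixed NE: P1 plays (A: 0.7792, B: 0.2208), P2 plays (X: 0.2208, Y: 0.7792)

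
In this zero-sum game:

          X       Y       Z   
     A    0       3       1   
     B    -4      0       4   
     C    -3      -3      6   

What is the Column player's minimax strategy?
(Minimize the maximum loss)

Column should play X, value = 0

Work:
Column player minimizes Row's maximum payoff:
Column X: max payoff to Row = 0
Column Y: max payoff to Row = 3
Column Z: max payoff to Row = 6
Minimum is 0, achieved by column X.
Minimax strategy: X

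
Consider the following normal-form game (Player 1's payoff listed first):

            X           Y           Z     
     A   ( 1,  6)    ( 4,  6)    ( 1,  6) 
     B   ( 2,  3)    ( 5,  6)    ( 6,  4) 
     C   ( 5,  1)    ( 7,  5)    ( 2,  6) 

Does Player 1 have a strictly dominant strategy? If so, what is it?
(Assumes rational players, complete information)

No strictly dominant strategy exists for Player 1

Work:
A strategy strictly dominates another if it gives a strictly higher payoff against every opponent action. Compare each pair of P1's strategies column-by-column:
  A vs B: [1 vs 2, 4 vs 5, 1 vs 6] → A does not strictly dominate B (column X: 1 ≤ 2)
  A vs C: [1 vs 5, 4 vs 7, 1 vs 2] → A does not strictly dominate C (column X: 1 ≤ 5)
  B vs A: [2 vs 1, 5 vs 4, 6 vs 1] → B strictly dominates A
  B vs C: [2 vs 5, 5 vs 7, 6 vs 2] → B does not strictly dominate C (column X: 2 ≤ 5)
  C vs A: [5 vs 1, 7 vs 4, 2 vs 1] → C strictly dominates A
  C vs B: [5 vs 2, 7 vs 5, 2 vs 6] → C does not strictly dominate B (column Z: 2 ≤ 6)
No single strategy strictly dominates all others → no strictly dominant strategy.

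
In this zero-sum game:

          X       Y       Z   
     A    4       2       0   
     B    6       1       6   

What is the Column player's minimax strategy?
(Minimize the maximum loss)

Column should play Y, value = 2

Work:
Column player minimizes Row's maximum payoff:
Column X: max payoff to Row = 6
Column Y: max payoff to Row = 2
Column Z: max payoff to Row = 6
Minimum is 2, achieved by column Y.
Minimax strategy: Y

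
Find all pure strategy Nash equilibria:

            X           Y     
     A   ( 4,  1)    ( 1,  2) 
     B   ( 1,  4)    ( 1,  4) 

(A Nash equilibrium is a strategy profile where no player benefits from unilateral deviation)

Nash equilibrium: (A, Y), (B, Y)

Work:
Best responses:
  P1 vs X: payoffs [4, 1] → best response A (payoff 4)
  P1 vs Y: payoffs [1, 1] → best response A/B (payoff 1)
  P2 vs A: payoffs [1, 2] → best response Y (payoff 2)
  P2 vs B: payoffs [4, 4] → best response X/Y (payoff 4)
Mutual best responses: (A,Y), (B,Y) → Nash equilibria.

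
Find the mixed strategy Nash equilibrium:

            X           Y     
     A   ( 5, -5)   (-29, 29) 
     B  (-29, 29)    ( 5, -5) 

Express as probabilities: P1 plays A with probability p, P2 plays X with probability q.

p = 0.5, q = 0.5

Work:
Find probabilities that make opponent indifferent:
P2 chooses q to make P1 indifferent between A and B
P1 chooses p to make P2 indifferent between X and Y
Mixed NE: P1 plays (A: 0.5, B: 0.5), P2 plays (X: 0.5, Y: 0.5)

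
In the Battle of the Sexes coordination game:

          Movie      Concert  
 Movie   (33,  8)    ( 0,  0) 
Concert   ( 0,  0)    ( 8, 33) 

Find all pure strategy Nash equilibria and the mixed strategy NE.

Pure NE: (Movie, Movie) and (Concert, Concert); Mixed NE: p = 0.8049, q = 0.1951

Work:
Check pure NE:
(Movie, Movie): (33, 8) - no unilateral deviation beneficial
(Concert, Concert): (8, 33) - no unilateral deviation beneficial
Mixed NE: P1 plays Movie with p = 0.8049, P2 plays Movie with q = 0.1951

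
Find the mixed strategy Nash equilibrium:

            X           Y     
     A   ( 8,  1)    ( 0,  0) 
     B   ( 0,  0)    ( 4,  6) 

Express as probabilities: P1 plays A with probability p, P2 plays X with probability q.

p = 0.8571, q = 0.3333

Work:
Find probabilities that make opponent indifferent:
P2 chooses q to make P1 indifferent between A and B
P1 chooses p to make P2 indifferent between X and Y
Mixed NE: P1 plays (A: 0.8571, B: 0.1429), P2 plays (X: 0.3333, Y: 0.6667)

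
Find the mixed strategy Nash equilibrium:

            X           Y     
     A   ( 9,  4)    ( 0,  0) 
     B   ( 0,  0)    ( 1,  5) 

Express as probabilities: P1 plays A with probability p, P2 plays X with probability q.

p = 0.5556, q = 0.1

Work:
Find probabilities that make opponent indifferent:
P2 chooses q to make P1 indifferent between A and B
P1 chooses p to make P2 indifferent between X and Y
Mixed NE: P1 plays (A: 0.5556, B: 0.4444), P2 plays (X: 0.1, Y: 0.9)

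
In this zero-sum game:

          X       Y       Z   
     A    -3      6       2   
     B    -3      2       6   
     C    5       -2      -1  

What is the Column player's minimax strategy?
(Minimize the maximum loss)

Column should play X, value = 5

Work:
Column player minimizes Row's maximum payoff:
Column X: max payoff to Row = 5
Column Y: max payoff to Row = 6
Column Z: max payoff to Row = 6
Minimum is 5, achieved by column X.
Minimax strategy: X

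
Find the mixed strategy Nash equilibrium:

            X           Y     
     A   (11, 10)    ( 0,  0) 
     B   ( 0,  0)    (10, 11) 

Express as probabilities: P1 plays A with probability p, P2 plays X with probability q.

p = 0.5238, q = 0.4762

Work:
Find probabilities that make opponent indifferent:
P2 chooses q to make P1 indifferent between A and B
P1 chooses p to make P2 indifferent between X and Y
Mixed NE: P1 plays (A: 0.5238, B: 0.4762), P2 plays (X: 0.4762, Y: 0.5238)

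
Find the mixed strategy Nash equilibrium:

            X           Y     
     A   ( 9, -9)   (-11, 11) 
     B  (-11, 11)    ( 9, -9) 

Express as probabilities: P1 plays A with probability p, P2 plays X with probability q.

p = 0.5, q = 0.5

Work:
Find probabilities that make opponent indifferent:
P2 chooses q to make P1 indifferent between A and B
P1 chooses p to make P2 indifferent between X and Y
Mixed NE: P1 plays (A: 0.5, B: 0.5), P2 plays (X: 0.5, Y: 0.5)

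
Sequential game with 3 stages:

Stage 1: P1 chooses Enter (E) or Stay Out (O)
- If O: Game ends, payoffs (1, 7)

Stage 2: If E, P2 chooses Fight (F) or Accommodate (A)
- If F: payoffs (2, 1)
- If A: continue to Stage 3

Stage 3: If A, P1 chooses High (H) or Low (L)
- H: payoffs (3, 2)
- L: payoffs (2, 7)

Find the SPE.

SPE: (E, A, H); Outcome (3, 2)

Work:
Stage 3: P1 chooses H (3 vs 2)
Stage 2: P2: F->1, A->2 (anticipating H). Choose A
Stage 1: P1: O->1, E->3 (anticipating A, H). Choose E
SPE path: E -> A -> H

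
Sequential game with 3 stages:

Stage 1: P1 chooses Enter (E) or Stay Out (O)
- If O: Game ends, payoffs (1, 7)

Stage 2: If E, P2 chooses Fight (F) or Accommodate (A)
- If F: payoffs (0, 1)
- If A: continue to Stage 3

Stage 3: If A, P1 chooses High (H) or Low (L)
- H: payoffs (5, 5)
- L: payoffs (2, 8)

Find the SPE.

SPE: (E, A, H); Outcome (5, 5)

Work:
Stage 3: P1 chooses H (5 vs 2)
Stage 2: P2: F->1, A->5 (anticipating H). Choose A
Stage 1: P1: O->1, E->5 (anticipating A, H). Choose E
SPE path: E -> A -> H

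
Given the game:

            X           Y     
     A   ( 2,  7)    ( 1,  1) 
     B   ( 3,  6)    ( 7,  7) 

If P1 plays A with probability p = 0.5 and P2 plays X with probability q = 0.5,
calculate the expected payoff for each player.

E[P1] = 3.25, E[P2] = 5.25

Work:
E[P1] = p·q·π₁(A,X) + p·(1-q)·π₁(A,Y) + (1-p)·q·π₁(B,X) + (1-p)·(1-q)·π₁(B,Y)
= 0.5·0.5·2 + 0.5·0.5·1 + 0.5·0.5·3 + 0.5·0.5·7
= 3.25

E[P2] = 5.25 (similar calculation)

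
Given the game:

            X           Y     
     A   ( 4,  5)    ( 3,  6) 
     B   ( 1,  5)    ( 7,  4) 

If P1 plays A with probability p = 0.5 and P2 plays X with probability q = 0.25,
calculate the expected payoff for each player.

E[P1] = 4.375, E[P2] = 5.0

Work:
E[P1] = p·q·π₁(A,X) + p·(1-q)·π₁(A,Y) + (1-p)·q·π₁(B,X) + (1-p)·(1-q)·π₁(B,Y)
= 0.5·0.25·4 + 0.5·0.75·3 + 0.5·0.25·1 + 0.5·0.75·7
= 4.375

E[P2] = 5.0 (similar calculation)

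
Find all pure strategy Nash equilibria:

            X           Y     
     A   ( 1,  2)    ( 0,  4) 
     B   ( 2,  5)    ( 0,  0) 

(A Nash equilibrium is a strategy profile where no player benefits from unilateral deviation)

Nash equilibrium: (A, Y), (B, X)

Work:
Best responses:
  P1 vs X: payoffs [1, 2] → best response B (payoff 2)
  P1 vs Y: payoffs [0, 0] → best response A/B (payoff 0)
  P2 vs A: payoffs [2, 4] → best response Y (payoff 4)
  P2 vs B: payoffs [5, 0] → best response X (payoff 5)
Mutual best responses: (A,Y), (B,X) → Nash equilibria.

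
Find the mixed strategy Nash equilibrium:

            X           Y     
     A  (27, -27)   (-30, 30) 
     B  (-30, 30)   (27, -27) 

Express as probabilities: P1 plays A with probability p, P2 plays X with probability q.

p = 0.5, q = 0.5

Work:
Find probabilities that make opponent indifferent:
P2 chooses q to make P1 indifferent between A and B
P1 chooses p to make P2 indifferent between X and Y
Mixed NE: P1 plays (A: 0.5, B: 0.5), P2 plays (X: 0.5, Y: 0.5)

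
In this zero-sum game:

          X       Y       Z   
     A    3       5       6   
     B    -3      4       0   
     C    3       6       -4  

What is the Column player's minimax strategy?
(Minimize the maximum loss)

Column should play X, value = 3

Work:
Column player minimizes Row's maximum payoff:
Column X: max payoff to Row = 3
Column Y: max payoff to Row = 6
Column Z: max payoff to Row = 6
Minimum is 3, achieved by column X.
Minimax strategy: X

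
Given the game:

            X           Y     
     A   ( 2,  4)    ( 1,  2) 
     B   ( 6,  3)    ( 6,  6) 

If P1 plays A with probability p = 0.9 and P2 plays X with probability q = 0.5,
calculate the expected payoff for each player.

E[P1] = 1.95, E[P2] = 3.15

Work:
E[P1] = p·q·π₁(A,X) + p·(1-q)·π₁(A,Y) + (1-p)·q·π₁(B,X) + (1-p)·(1-q)·π₁(B,Y)
= 0.9·0.5·2 + 0.9·0.5·1 + 0.1·0.5·6 + 0.1·0.5·6
= 1.95

E[P2] = 3.15 (similar calculation)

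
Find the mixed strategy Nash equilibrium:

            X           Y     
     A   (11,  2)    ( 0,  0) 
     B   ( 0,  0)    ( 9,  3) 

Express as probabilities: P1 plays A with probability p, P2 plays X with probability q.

p = 0.6, q = 0.45

Work:
Find probabilities that make opponent indifferent:
P2 chooses q to make P1 indifferent between A and B
P1 chooses p to make P2 indifferent between X and Y
Mixed NE: P1 plays (A: 0.6, B: 0.4), P2 plays (X: 0.45, Y: 0.55)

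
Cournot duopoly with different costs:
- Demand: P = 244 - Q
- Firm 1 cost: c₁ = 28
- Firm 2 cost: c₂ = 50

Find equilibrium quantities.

q₁* = 79.33, q₂* = 57.33

Work:
Reaction: q₁ = (244 - 28 - q₂)/2
Reaction: q₂ = (244 - 50 - q₁)/2
Solve simultaneously:
q₁* = (244 - 2×28 + 50)/3 = 79.33
q₂* = (244 - 2×50 + 28)/3 = 57.33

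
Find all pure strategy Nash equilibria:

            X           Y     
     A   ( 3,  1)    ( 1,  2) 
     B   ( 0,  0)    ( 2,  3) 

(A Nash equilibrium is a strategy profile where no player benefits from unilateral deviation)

Nash equilibrium: (B, Y)

Work:
Best responses:
  P1 vs X: payoffs [3, 0] → best response A (payoff 3)
  P1 vs Y: payoffs [1, 2] → best response B (payoff 2)
  P2 vs A: payoffs [1, 2] → best response Y (payoff 2)
  P2 vs B: payoffs [0, 3] → best response Y (payoff 3)
Mutual best responses: (B,Y) → Nash equilibria.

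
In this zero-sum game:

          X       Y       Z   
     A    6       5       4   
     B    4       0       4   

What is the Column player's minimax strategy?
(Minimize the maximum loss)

Column should play Z, value = 4

Work:
Column player minimizes Row's maximum payoff:
Column X: max payoff to Row = 6
Column Y: max payoff to Row = 5
Column Z: max payoff to Row = 4
Minimum is 4, achieved by column Z.
Minimax strategy: Z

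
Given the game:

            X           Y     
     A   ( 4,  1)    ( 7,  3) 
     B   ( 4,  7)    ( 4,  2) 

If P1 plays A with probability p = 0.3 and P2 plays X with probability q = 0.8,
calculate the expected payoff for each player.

E[P1] = 4.18, E[P2] = 4.62

Work:
E[P1] = p·q·π₁(A,X) + p·(1-q)·π₁(A,Y) + (1-p)·q·π₁(B,X) + (1-p)·(1-q)·π₁(B,Y)
= 0.3·0.8·4 + 0.3·0.2·7 + 0.7·0.8·4 + 0.7·0.2·4
= 4.18

E[P2] = 4.62 (similar calculation)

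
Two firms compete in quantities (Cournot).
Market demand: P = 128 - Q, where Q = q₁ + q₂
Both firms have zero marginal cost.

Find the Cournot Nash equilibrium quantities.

q₁* = q₂* = 42.67; P* = 42.67

Work:
Profit: π_i = P·q_i = (a - q_i - q_j)·q_i
FOC: ∂π_i/∂q_i = a - 2q_i - q_j = 0
Reaction function: q_i = (128 - q_j)/2
Symmetry: q* = 128/3 = 42.67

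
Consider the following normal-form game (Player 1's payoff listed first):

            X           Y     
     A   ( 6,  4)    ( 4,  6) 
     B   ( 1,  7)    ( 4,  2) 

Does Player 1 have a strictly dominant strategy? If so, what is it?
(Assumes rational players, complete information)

No strictly dominant strategy exists for Player 1

Work:
A strategy strictly dominates another if it gives a strictly higher payoff against every opponent action. Compare each pair of P1's strategies column-by-column:
  A vs B: [6 vs 1, 4 vs 4] → A does not strictly dominate B (column Y: 4 ≤ 4)
  B vs A: [1 vs 6, 4 vs 4] → B does not strictly dominate A (column X: 1 ≤ 6)
No single strategy strictly dominates all others → no strictly dominant strategy.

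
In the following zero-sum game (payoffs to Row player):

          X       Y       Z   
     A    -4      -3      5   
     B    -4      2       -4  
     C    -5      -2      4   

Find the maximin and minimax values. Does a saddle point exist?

Maximin = -4, Minimax = -4, Saddle: True

Work:
Row minimums: [-4, -4, -5] → maximin = -4
Column maximums: [-4, 2, 5] → minimax = -4
Saddle point exists! Game value = -4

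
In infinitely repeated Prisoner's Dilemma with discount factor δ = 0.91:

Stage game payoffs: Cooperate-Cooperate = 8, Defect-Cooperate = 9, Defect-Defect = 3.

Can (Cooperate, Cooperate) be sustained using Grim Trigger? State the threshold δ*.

δ* = 0.1667; since δ = 0.91 ≥ 0.1667, cooperation can be sustained

Work:
For Grim Trigger:
Cooperate forever: 8/(1-δ)
Defect then punished: 9 + 3·δ/(1-δ)
Need: 8/(1-δ) ≥ 9 + 3·δ/(1-δ)
Solving: δ ≥ (T-R)/(T-P) = (9-8)/(9-3) = 0.1667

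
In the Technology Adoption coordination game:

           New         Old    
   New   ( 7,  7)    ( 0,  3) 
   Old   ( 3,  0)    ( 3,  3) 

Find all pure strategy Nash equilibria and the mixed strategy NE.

Pure NE: (New, New) and (Old, Old); Mixed NE: p = 0.4286, q = 0.4286

Work:
Check pure NE:
(New, New): (7, 7) - no unilateral deviation beneficial
(Old, Old): (3, 3) - no unilateral deviation beneficial
Mixed NE: P1 plays New with p = 0.4286, P2 plays New with q = 0.4286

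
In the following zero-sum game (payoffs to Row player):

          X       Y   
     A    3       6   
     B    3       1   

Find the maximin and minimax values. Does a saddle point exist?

Maximin = 3, Minimax = 3, Saddle: True

Work:
Row minimums: [3, 1] → maximin = 3
Column maximums: [3, 6] → minimax = 3
Saddle point exists! Game value = 3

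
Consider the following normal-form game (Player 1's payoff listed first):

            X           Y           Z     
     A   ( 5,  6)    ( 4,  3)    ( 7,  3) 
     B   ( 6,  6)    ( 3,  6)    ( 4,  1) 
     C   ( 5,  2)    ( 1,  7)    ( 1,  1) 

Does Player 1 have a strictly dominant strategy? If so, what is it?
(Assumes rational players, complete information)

No strictly dominant strategy exists for Player 1

Work:
A strategy strictly dominates another if it gives a strictly higher payoff against every opponent action. Compare each pair of P1's strategies column-by-column:
  A vs B: [5 vs 6, 4 vs 3, 7 vs 4] → A does not strictly dominate B (column X: 5 ≤ 6)
  A vs C: [5 vs 5, 4 vs 1, 7 vs 1] → A does not strictly dominate C (column X: 5 ≤ 5)
  B vs A: [6 vs 5, 3 vs 4, 4 vs 7] → B does not strictly dominate A (column Y: 3 ≤ 4)
  B vs C: [6 vs 5, 3 vs 1, 4 vs 1] → B strictly dominates C
  C vs A: [5 vs 5, 1 vs 4, 1 vs 7] → C does not strictly dominate A (column X: 5 ≤ 5)
  C vs B: [5 vs 6, 1 vs 3, 1 vs 4] → C does not strictly dominate B (column X: 5 ≤ 6)
No single strategy strictly dominates all others → no strictly dominant strategy.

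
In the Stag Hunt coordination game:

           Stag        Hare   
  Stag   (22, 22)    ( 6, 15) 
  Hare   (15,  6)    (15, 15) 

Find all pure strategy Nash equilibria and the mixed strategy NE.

Pure NE: (Stag, Stag) and (Hare, Hare); Mixed NE: p = 0.5625, q = 0.5625

Work:
Check pure NE:
(Stag, Stag): (22, 22) - no unilateral deviation beneficial
(Hare, Hare): (15, 15) - no unilateral deviation beneficial
Mixed NE: P1 plays Stag with p = 0.5625, P2 plays Stag with q = 0.5625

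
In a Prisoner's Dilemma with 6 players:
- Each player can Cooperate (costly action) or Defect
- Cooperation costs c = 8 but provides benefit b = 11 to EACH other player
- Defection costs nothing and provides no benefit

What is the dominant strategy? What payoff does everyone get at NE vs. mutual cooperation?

Dominant: Defect; NE payoff = 0; Coop payoff = 47

Work:
Defect dominates (saves cost c = 8, benefit to others is external)
NE: All defect → everyone gets 0
If all cooperate: each receives (5)×11 - 8 = 47
Social dilemma: 47 > 0 but NE gives 0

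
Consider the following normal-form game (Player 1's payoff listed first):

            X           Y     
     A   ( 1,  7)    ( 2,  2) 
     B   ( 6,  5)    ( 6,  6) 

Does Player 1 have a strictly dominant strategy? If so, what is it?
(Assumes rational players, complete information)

Yes, Player 1's strictly dominant strategy is B

Work:
A strategy strictly dominates another if it gives a strictly higher payoff against every opponent action. Compare each pair of P1's strategies column-by-column:
  A vs B: [1 vs 6, 2 vs 6] → A does not strictly dominate B (column X: 1 ≤ 6)
  B vs A: [6 vs 1, 6 vs 2] → B strictly dominates A
B strictly dominates every other strategy → strictly dominant.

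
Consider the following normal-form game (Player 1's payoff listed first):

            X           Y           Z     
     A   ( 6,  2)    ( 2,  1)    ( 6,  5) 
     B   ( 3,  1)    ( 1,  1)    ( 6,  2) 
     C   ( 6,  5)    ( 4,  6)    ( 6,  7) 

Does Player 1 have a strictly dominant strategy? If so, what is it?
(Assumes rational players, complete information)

No strictly dominant strategy exists for Player 1

Work:
A strategy strictly dominates another if it gives a strictly higher payoff against every opponent action. Compare each pair of P1's strategies column-by-column:
  A vs B: [6 vs 3, 2 vs 1, 6 vs 6] → A does not strictly dominate B (column Z: 6 ≤ 6)
  A vs C: [6 vs 6, 2 vs 4, 6 vs 6] → A does not strictly dominate C (column X: 6 ≤ 6)
  B vs A: [3 vs 6, 1 vs 2, 6 vs 6] → B does not strictly dominate A (column X: 3 ≤ 6)
  B vs C: [3 vs 6, 1 vs 4, 6 vs 6] → B does not strictly dominate C (column X: 3 ≤ 6)
  C vs A: [6 vs 6, 4 vs 2, 6 vs 6] → C does not strictly dominate A (column X: 6 ≤ 6)
  C vs B: [6 vs 3, 4 vs 1, 6 vs 6] → C does not strictly dominate B (column Z: 6 ≤ 6)
No single strategy strictly dominates all others → no strictly dominant strategy.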